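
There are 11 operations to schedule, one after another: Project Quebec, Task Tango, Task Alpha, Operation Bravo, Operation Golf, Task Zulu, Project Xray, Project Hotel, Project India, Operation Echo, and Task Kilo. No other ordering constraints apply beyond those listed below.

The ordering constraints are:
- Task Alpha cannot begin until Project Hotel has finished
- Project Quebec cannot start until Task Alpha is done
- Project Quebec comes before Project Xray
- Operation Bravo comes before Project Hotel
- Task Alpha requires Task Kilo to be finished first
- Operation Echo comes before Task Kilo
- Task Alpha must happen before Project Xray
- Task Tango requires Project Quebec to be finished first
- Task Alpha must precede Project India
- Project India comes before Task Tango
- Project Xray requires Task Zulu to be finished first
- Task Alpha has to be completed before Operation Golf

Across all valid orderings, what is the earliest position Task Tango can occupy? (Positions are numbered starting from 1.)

Every operation that must precede Task Tango has to come before it. Tracing all chains that end at Task Tango, those operations are: Project Quebec, Task Alpha, Operation Bravo, Project Hotel, Project India, Operation Echo, Task Kilo — 7 in total.
So at minimum 7 operations come before Task Tango, putting Task Tango no earlier than position 8. That position is achievable by scheduling exactly those predecessors first.

8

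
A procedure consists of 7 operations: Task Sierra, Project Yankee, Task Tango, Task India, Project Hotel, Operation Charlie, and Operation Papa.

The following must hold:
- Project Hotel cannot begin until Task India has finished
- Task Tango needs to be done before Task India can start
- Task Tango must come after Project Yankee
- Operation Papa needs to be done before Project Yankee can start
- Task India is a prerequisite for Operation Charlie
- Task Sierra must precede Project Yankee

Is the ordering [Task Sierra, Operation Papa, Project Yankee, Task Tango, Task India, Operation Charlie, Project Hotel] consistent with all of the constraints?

Yes

Going through the constraints one by one, each required predecessor appears earlier in the sequence than its dependent — e.g. Task Sierra (position 1) is before Project Yankee (position 3), as required.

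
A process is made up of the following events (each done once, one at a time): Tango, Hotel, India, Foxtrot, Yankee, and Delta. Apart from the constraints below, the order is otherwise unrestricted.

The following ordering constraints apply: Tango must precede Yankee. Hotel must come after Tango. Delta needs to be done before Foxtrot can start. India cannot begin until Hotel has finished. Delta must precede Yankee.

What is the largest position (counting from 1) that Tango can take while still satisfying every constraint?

3

Every event that must follow Tango has to come after it. Tracing all chains starting from Tango, those events are: Hotel, India, Yankee — 3 in total.
So at least 3 events follow Tango, putting Tango no later than position 3. That position is achievable by scheduling everything else first.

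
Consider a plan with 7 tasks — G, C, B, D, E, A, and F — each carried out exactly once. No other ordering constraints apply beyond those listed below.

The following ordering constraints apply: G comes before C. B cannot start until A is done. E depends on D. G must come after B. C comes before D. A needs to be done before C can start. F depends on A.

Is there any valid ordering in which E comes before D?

No

Following D → E, D must precede E in every valid ordering.
Hence E can never be scheduled before D.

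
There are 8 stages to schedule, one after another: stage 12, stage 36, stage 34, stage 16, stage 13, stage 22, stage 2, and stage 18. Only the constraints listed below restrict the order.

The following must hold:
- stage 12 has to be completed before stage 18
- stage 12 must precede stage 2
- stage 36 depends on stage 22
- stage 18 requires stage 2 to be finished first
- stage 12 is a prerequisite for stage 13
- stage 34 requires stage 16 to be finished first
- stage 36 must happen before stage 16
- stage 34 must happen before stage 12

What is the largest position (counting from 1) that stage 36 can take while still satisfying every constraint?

2

The stages that are forced after stage 36, directly or by a chain of constraints, are stage 12, stage 34, stage 16, stage 13, stage 2, stage 18. That's 6 stages.
With 6 mandatory successors out of 8 stages total, the latest slot for stage 36 is 8−6 = 2, and it's reachable by doing all non-successors before stage 36.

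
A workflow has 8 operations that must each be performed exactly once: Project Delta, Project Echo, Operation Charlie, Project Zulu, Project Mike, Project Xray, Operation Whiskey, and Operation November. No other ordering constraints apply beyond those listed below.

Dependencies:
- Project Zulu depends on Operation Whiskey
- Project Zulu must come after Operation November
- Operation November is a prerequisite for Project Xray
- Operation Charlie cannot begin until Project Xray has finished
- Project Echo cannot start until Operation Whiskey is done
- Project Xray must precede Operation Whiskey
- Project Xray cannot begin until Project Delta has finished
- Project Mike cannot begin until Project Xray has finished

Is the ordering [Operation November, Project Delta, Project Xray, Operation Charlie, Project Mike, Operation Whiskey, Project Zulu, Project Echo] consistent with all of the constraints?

Going through the constraints one by one, each required predecessor appears earlier in the sequence than its dependent — e.g. Operation November (position 1) is before Project Zulu (position 7), as required.

Yes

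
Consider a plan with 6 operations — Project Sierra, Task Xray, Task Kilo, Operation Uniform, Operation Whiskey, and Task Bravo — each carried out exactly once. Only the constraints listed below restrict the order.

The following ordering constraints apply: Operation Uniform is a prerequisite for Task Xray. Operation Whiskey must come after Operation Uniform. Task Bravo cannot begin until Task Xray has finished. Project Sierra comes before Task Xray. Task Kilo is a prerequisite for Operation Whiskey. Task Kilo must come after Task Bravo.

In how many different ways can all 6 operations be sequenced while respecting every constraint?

The operations with no prerequisites are Project Sierra, Operation Uniform; any of them can be placed first.
Systematically extending each partial ordering one operation at a time and counting, there are 2 complete orderings.

2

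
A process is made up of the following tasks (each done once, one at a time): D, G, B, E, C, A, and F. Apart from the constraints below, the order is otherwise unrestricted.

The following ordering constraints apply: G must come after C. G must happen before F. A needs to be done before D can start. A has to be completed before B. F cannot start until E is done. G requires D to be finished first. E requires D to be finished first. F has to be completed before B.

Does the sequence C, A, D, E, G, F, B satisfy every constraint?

Yes

Checking each listed constraint against this order: for instance, A is in position 2 and B in position 7, so that constraint holds — and the remaining constraints check out the same way.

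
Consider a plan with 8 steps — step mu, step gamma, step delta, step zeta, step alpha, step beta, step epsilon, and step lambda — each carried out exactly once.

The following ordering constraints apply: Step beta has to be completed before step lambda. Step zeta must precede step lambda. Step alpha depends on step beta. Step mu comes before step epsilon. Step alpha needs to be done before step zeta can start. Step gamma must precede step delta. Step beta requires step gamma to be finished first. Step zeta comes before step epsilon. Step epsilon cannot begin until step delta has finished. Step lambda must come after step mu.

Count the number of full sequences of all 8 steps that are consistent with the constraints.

53

The steps with no prerequisites are step mu, step gamma; any of them can be placed first.
Enumerating by repeatedly choosing an available step (one whose prerequisites are all placed) gives 53 distinct complete orderings.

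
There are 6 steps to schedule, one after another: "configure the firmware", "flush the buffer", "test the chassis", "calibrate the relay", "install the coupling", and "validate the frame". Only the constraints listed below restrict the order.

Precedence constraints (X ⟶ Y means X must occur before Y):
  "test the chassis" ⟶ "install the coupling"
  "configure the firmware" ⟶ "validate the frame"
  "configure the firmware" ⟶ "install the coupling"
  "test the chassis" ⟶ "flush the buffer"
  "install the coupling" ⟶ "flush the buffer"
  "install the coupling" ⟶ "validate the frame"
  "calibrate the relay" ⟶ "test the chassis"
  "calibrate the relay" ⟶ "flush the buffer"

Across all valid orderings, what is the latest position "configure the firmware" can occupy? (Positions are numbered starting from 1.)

The steps that are forced after "configure the firmware", directly or by a chain of constraints, are "flush the buffer", "install the coupling", "validate the frame". That's 3 steps.
With 3 mandatory successors out of 6 steps total, the latest slot for "configure the firmware" is 6−3 = 3, and it's reachable by doing all non-successors before "configure the firmware".

3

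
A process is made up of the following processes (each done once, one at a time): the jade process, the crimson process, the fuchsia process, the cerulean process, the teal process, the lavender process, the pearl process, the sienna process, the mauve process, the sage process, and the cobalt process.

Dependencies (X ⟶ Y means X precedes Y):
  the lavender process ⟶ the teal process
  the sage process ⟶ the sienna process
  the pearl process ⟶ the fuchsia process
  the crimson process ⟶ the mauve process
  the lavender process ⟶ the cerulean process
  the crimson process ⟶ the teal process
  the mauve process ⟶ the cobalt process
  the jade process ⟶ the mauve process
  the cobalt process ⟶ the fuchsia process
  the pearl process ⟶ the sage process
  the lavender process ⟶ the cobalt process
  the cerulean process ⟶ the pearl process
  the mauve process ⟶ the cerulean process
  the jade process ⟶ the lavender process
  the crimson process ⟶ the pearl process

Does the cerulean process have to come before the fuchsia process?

Yes

Chaining the stated constraints: the cerulean process → the pearl process → the fuchsia process.
Hence the cerulean process necessarily comes before the fuchsia process.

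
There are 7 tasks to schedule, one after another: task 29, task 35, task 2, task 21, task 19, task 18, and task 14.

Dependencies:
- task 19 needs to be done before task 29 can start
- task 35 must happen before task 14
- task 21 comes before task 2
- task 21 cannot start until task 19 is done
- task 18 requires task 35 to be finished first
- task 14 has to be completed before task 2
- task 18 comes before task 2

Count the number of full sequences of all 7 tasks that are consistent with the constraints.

2 tasks have no prerequisites (task 35, task 19), so any of them could come first.
Counting all ways to extend the partial order to a total order gives 100.

100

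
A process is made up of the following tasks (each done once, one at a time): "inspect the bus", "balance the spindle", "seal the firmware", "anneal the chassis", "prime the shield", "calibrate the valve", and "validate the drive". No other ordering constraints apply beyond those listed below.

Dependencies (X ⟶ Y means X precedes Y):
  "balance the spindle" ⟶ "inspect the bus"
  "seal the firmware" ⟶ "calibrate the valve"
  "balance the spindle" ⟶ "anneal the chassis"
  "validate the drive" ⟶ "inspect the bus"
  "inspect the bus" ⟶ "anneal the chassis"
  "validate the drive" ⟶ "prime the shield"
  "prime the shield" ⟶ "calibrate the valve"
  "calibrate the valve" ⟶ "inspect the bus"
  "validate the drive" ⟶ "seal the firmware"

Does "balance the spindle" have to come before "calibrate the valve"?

"balance the spindle" and "calibrate the valve" are not related by any chain of constraints.
So "balance the spindle" can come before "calibrate the valve" or after — it is not forced.

No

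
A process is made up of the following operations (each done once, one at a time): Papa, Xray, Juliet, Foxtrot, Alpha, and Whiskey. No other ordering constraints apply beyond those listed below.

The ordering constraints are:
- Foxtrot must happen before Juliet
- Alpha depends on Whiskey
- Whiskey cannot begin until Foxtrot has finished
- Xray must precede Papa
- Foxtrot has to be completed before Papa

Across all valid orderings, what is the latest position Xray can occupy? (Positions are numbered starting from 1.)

5

The only operation forced after Xray (directly or by a chain) is Papa.
So at least 1 operation follows Xray, putting Xray no later than position 5. That position is achievable by scheduling everything else first.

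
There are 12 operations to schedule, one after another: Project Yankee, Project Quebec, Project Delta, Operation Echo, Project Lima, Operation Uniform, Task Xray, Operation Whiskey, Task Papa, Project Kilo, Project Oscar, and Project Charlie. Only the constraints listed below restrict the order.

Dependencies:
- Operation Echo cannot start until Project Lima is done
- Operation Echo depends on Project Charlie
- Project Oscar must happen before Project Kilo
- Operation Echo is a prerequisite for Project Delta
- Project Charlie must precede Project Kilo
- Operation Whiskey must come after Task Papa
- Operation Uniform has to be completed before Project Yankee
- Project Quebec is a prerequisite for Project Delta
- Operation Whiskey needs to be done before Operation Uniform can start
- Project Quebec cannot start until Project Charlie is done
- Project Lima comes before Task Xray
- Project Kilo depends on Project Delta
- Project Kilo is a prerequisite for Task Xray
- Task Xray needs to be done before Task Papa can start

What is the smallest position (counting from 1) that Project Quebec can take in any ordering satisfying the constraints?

The only operation forced before Project Quebec (directly or transitively) is Project Charlie.
So at minimum 1 operation comes before Project Quebec, putting Project Quebec no earlier than position 2. That position is achievable by scheduling exactly that predecessor first.

2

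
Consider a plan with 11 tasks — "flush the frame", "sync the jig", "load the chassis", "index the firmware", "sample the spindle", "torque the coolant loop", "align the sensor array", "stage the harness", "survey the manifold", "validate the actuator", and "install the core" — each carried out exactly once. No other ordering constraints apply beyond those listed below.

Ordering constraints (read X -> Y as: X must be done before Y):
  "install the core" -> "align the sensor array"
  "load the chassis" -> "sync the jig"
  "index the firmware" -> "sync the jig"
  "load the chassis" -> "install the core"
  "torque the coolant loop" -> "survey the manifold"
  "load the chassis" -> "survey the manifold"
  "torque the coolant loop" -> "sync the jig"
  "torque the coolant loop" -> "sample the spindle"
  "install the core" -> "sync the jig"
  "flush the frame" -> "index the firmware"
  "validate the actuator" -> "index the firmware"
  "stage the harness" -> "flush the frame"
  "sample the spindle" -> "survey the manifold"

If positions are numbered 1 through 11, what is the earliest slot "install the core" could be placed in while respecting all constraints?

2

The only task forced before "install the core" (directly or transitively) is "load the chassis".
With 1 mandatory predecessor, the earliest "install the core" can sit is position 1+1 = 2, and placing just that one first achieves it.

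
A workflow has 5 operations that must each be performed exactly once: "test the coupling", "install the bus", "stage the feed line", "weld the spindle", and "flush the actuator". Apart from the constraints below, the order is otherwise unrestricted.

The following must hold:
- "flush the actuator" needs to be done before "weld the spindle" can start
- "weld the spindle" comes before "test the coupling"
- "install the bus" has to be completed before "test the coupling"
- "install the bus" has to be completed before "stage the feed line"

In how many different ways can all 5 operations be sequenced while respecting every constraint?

The operations with no prerequisites are "install the bus", "flush the actuator"; any of them can be placed first.
Enumerating by repeatedly choosing an available operation (one whose prerequisites are all placed) gives 9 distinct complete orderings.

9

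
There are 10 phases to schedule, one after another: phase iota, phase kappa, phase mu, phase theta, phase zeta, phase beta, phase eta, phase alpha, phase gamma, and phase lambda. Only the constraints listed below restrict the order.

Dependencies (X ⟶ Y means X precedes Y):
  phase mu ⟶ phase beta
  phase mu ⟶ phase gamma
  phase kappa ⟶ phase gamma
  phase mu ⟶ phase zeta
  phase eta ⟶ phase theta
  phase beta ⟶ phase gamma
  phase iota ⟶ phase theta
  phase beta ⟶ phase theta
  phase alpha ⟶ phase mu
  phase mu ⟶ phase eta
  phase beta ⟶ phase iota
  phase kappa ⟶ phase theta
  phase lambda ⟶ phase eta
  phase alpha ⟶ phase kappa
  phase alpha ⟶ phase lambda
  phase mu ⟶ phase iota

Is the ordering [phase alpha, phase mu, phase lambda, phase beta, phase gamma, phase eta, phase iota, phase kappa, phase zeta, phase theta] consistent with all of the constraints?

Here phase kappa comes after phase gamma.
But one of the constraints requires phase kappa before phase gamma, so this ordering violates it.

No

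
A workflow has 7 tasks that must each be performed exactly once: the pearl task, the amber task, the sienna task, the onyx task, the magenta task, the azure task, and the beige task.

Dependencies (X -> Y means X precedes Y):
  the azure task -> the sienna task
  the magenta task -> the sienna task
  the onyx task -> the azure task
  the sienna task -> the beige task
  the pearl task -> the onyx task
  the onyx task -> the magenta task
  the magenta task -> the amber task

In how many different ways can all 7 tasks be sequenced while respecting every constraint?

7

The pearl task is the only task with nothing required before it, so every ordering starts there.
Enumerating by repeatedly choosing an available task (one whose prerequisites are all placed) gives 7 distinct complete orderings.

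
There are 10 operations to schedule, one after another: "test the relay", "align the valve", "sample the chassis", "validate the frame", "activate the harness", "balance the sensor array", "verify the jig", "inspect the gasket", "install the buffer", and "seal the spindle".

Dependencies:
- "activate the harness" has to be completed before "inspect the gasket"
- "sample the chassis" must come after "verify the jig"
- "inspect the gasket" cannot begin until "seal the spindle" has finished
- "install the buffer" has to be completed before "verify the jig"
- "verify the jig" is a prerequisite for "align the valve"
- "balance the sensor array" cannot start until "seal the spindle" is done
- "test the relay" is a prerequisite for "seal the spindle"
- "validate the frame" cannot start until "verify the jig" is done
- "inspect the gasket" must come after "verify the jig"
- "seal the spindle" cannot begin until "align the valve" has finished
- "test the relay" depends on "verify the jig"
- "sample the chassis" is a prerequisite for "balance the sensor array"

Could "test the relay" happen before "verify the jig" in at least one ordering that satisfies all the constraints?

No

Following "verify the jig" → "test the relay", "verify the jig" must precede "test the relay" in every valid ordering.
Hence "test the relay" can never be scheduled before "verify the jig".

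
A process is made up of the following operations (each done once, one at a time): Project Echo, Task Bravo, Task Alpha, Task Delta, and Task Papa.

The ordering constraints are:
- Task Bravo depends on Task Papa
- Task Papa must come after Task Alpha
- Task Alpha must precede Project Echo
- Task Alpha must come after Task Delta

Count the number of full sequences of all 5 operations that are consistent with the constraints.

Task Delta is the only operation with nothing required before it, so every ordering starts there.
Systematically extending each partial ordering one operation at a time and counting, there are 3 complete orderings.

3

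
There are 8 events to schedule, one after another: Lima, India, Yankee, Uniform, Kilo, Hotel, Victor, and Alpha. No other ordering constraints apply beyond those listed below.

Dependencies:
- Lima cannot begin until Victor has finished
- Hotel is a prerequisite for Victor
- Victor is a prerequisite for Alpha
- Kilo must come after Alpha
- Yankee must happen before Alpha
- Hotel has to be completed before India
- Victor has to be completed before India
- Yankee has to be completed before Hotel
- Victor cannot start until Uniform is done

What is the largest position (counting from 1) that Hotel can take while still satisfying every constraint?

Every event that must follow Hotel has to come after it. Tracing all chains starting from Hotel, those events are: Lima, India, Kilo, Victor, Alpha — 5 in total.
With 5 mandatory successors out of 8 events total, the latest slot for Hotel is 8−5 = 3, and it's reachable by doing all non-successors before Hotel.

3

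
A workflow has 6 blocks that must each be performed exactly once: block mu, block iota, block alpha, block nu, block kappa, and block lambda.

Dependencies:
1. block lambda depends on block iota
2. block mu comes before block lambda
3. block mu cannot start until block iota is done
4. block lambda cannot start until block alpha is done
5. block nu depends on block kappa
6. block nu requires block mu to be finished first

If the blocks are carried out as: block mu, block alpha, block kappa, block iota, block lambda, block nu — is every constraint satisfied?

Here block iota comes after block mu.
But one of the constraints requires block iota before block mu, so this ordering violates it.

No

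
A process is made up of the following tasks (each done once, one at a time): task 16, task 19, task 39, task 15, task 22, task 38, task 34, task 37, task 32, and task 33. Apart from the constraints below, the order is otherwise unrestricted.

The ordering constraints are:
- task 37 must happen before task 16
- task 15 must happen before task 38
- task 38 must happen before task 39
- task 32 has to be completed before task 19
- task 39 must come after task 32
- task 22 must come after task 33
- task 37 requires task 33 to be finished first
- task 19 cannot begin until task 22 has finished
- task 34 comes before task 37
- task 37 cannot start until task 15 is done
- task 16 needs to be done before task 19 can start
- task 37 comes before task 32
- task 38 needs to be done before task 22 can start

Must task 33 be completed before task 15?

No chain of constraints connects task 33 to task 15 in either direction.
A valid ordering placing task 15 before task 33 exists, so the answer is no.

No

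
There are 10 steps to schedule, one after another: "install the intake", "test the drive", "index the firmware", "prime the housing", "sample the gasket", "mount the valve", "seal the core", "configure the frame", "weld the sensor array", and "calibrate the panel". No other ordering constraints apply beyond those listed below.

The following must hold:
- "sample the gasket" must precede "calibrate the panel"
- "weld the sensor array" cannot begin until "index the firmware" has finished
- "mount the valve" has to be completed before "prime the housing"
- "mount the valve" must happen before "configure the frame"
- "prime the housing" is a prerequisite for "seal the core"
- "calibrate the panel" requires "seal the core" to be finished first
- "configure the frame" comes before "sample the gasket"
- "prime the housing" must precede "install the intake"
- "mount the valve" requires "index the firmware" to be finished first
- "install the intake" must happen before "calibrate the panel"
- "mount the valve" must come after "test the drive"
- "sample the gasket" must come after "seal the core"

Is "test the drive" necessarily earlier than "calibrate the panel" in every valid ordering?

Yes

Chaining the stated constraints: "test the drive" → "mount the valve" → "prime the housing" → "install the intake" → "calibrate the panel".
That forces "test the drive" before "calibrate the panel" in every valid schedule.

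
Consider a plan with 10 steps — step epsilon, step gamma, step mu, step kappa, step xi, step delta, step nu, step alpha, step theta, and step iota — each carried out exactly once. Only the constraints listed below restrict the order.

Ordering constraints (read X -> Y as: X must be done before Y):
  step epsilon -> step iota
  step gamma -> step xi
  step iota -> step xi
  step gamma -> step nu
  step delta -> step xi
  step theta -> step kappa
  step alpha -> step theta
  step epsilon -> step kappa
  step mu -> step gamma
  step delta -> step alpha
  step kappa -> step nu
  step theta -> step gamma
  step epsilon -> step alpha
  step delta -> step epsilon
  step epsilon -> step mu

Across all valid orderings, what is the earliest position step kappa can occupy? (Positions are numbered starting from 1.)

5

Working backwards through the constraints from step kappa, its full set of required predecessors is step epsilon, step delta, step alpha, step theta — 4 of them.
So at minimum 4 steps come before step kappa, putting step kappa no earlier than position 5. That position is achievable by scheduling exactly those predecessors first.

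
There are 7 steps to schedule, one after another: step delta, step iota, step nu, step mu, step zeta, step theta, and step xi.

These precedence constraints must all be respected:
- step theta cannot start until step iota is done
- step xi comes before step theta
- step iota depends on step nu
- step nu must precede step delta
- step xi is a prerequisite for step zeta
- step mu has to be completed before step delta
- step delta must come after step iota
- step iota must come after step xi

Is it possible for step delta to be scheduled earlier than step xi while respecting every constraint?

The constraints give a chain step xi → step iota → step delta, which forces step xi before step delta.
Hence step delta can never be scheduled before step xi.

No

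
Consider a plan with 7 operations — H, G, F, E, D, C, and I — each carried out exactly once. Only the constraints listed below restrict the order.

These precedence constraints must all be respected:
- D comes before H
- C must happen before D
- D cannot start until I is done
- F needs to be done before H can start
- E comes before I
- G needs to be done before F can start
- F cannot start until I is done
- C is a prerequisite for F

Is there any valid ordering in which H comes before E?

Following E → I → F → H, E must precede H in every valid ordering.
Hence H can never be scheduled before E.

No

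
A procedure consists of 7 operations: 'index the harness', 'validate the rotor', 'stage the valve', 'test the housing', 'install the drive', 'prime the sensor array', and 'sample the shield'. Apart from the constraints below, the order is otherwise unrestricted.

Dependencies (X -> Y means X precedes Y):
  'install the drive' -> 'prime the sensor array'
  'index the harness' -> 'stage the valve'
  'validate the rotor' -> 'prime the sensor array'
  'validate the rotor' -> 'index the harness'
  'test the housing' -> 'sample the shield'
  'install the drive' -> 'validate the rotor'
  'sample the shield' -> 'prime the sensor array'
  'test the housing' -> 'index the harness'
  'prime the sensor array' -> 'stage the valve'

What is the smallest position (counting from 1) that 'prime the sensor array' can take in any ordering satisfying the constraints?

5

Every operation that must precede 'prime the sensor array' has to come before it. Tracing all chains that end at 'prime the sensor array', those operations are: 'validate the rotor', 'test the housing', 'install the drive', 'sample the shield' — 4 in total.
With 4 mandatory predecessors, the earliest 'prime the sensor array' can sit is position 4+1 = 5, and placing just those 4 first achieves it.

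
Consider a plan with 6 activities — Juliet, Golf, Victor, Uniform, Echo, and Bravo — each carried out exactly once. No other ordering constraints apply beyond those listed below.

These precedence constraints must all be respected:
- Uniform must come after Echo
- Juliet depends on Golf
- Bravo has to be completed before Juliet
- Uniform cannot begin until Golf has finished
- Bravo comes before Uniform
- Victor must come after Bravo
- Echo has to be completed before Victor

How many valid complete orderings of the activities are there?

44

3 activities have no prerequisites (Golf, Echo, Bravo), so any of them could come first.
Systematically extending each partial ordering one activity at a time and counting, there are 44 complete orderings.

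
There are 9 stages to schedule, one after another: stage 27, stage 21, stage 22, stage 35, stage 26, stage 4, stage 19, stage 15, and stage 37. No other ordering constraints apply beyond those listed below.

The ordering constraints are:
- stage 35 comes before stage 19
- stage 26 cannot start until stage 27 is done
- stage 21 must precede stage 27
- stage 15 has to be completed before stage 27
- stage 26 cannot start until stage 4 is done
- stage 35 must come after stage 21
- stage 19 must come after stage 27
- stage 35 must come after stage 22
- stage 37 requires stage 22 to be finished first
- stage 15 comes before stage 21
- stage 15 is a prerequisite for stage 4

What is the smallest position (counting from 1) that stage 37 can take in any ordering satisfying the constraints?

2

Working backwards through the constraints from stage 37, its only required predecessor is stage 22.
With 1 mandatory predecessor, the earliest stage 37 can sit is position 1+1 = 2, and placing just that one first achieves it.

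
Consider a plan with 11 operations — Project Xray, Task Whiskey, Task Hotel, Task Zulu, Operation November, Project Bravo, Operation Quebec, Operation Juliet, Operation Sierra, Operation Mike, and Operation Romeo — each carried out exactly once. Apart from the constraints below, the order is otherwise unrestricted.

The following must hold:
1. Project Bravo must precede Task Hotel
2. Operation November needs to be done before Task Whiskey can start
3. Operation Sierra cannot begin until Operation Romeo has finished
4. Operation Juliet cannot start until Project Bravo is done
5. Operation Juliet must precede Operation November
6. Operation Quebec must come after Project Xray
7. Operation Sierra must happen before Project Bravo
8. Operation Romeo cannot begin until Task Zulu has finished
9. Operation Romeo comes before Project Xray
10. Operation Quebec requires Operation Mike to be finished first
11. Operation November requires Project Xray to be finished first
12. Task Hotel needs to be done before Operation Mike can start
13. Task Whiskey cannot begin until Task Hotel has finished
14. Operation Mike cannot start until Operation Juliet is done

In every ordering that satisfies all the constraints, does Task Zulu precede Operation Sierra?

Yes

Tracing the constraints gives a chain: Task Zulu → Operation Romeo → Operation Sierra.
That forces Task Zulu before Operation Sierra in every valid schedule.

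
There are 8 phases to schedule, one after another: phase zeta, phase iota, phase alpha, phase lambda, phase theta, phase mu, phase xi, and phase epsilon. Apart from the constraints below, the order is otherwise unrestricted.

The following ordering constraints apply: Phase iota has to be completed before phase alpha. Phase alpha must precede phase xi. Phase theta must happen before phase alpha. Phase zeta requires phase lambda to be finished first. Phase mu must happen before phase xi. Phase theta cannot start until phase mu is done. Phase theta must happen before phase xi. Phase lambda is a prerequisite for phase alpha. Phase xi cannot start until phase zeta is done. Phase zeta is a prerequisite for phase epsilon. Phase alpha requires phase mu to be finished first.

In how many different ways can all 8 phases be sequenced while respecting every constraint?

144

3 phases have no prerequisites (phase iota, phase lambda, phase mu), so any of them could come first.
Counting all ways to extend the partial order to a total order gives 144.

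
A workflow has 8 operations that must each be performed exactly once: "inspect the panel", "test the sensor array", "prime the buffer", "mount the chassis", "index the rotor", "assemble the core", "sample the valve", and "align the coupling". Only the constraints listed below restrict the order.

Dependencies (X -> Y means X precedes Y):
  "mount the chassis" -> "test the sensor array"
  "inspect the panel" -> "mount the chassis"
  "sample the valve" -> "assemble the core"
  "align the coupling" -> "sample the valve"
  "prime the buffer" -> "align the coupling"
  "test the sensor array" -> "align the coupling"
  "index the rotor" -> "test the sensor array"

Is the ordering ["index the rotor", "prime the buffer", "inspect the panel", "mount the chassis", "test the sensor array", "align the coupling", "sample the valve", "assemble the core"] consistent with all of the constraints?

Yes

Checking each listed constraint against this order: for instance, "prime the buffer" is in position 2 and "align the coupling" in position 6, so that constraint holds — and the remaining constraints check out the same way.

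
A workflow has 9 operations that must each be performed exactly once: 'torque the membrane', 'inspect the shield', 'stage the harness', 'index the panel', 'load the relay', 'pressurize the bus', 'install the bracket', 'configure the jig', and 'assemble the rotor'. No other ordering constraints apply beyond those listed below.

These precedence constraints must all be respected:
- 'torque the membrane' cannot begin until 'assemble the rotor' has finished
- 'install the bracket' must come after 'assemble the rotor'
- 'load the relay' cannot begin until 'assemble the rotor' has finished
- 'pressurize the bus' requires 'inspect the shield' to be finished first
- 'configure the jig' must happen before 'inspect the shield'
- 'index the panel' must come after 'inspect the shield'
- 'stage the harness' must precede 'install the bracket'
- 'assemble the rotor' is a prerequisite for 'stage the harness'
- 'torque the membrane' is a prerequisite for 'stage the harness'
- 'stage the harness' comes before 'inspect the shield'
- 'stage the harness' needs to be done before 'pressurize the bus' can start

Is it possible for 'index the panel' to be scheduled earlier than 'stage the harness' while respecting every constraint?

Following 'stage the harness' → 'inspect the shield' → 'index the panel', 'stage the harness' must precede 'index the panel' in every valid ordering.
Hence 'index the panel' can never be scheduled before 'stage the harness'.

No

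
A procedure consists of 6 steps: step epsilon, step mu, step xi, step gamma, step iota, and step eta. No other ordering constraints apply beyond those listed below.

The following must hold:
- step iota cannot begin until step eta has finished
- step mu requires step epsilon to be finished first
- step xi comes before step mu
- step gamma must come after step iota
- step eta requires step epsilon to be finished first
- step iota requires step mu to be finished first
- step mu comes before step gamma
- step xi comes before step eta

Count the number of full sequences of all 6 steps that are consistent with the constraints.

2 steps have no prerequisites (step epsilon, step xi), so any of them could come first.
Enumerating by repeatedly choosing an available step (one whose prerequisites are all placed) gives 4 distinct complete orderings.

4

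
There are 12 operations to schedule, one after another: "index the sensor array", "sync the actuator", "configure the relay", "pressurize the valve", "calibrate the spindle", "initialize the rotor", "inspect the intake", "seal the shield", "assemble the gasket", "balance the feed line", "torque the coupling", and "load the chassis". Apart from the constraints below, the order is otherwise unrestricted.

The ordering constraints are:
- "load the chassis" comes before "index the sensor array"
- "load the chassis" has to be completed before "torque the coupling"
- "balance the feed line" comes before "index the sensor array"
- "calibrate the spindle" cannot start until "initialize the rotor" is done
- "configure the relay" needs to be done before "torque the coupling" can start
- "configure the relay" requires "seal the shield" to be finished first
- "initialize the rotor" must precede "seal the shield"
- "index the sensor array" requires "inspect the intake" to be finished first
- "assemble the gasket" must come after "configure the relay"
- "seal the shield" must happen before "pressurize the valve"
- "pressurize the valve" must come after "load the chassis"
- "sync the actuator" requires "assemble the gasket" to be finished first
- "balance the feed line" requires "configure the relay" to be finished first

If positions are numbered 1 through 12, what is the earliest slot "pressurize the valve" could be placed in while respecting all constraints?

Working backwards through the constraints from "pressurize the valve", its full set of required predecessors is "initialize the rotor", "seal the shield", "load the chassis" — 3 of them.
With 3 mandatory predecessors, the earliest "pressurize the valve" can sit is position 3+1 = 4, and placing just those 3 first achieves it.

4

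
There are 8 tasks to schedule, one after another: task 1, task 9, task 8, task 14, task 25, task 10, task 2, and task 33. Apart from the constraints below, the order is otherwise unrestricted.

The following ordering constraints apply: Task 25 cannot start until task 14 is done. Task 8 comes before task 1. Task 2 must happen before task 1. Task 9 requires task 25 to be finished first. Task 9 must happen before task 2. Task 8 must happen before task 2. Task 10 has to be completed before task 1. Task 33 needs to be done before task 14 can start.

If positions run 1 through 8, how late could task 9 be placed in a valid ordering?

6

The tasks that are forced after task 9, directly or by a chain of constraints, are task 1, task 2. That's 2 tasks.
With 2 mandatory successors out of 8 tasks total, the latest slot for task 9 is 8−2 = 6, and it's reachable by doing all non-successors before task 9.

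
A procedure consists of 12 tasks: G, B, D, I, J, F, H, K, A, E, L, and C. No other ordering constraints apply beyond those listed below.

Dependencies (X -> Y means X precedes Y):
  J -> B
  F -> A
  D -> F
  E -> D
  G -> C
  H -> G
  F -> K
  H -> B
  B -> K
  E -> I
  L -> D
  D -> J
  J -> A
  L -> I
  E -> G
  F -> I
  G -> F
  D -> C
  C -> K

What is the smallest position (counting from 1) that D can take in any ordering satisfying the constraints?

3

Working backwards through the constraints from D, its full set of required predecessors is E, L — 2 of them.
So at minimum 2 tasks come before D, putting D no earlier than position 3. That position is achievable by scheduling exactly those predecessors first.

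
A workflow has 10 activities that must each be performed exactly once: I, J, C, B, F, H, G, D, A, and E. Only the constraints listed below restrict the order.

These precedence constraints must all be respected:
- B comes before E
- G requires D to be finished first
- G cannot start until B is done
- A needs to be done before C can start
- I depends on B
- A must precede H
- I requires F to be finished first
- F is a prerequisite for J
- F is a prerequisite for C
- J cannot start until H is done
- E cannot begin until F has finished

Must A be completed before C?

Chaining the stated constraints: A → C.
So A must precede C in any valid ordering.

Yes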